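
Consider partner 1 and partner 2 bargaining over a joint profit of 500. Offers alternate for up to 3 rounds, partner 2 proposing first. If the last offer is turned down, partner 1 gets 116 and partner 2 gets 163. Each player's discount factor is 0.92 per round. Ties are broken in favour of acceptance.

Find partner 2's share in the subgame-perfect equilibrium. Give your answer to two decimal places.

365.02

Round 3 (partner 2 proposes): partner 1 gets 116 if talks fail, so partner 2 offers 116 and keeps 384.
Round 2 (partner 1 proposes): partner 2 can get 384 next round, worth 0.92 × 384 = 353.28 now, so partner 1 offers 353.28, keeping 146.72.
Round 1 (partner 2 proposes): partner 1 can get 146.72 next round, worth 0.92 × 146.72 = 134.9824 now; partner 2 offers that and keeps 365.0176.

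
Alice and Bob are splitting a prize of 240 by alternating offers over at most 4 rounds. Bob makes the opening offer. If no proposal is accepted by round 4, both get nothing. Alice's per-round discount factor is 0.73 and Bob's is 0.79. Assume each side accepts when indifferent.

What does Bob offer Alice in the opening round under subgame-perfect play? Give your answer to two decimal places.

Round 4 (Alice proposes): rejection yields 0 for Bob; Alice offers 0 and keeps 240.
Round 3 (Bob proposes): Alice can get 240 next round, worth 0.73 × 240 = 175.2 now; Bob offers that and keeps 64.8.
Round 2 (Alice proposes): Bob can get 64.8 next round, worth 0.79 × 64.8 = 51.192 now, so Alice offers 51.192, keeping 188.808.
Round 1 (Bob proposes): Alice can get 188.808 next round, worth 0.73 × 188.808 = 137.82984 now, so Bob offers 137.82984, keeping 102.17016.

137.83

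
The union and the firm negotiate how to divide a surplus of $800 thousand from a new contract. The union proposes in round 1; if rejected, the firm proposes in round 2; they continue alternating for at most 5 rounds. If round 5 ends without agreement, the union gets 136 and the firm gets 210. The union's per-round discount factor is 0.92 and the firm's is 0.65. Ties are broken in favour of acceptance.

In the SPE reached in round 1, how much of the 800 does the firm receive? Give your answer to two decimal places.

141.57

Round 5 (the union proposes): the firm gets 210 if talks fail, so the union offers 210 and keeps 590.
Round 4 (the firm proposes): the union can get 590 next round, worth 0.92 × 590 = 542.8 now, so the firm offers 542.8, keeping 257.2.
Round 3 (the union proposes): the firm can get 257.2 next round, worth 0.65 × 257.2 = 167.18 now, so the union offers 167.18, keeping 632.82.
Round 2 (the firm proposes): the union can get 632.82 next round, worth 0.92 × 632.82 = 582.1944 now; the firm offers that and keeps 217.8056.
Round 1 (the union proposes): the firm can get 217.8056 next round, worth 0.65 × 217.8056 = 141.57364 now. The union offers 141.57364 and keeps 800 − 141.57364 = 658.42636.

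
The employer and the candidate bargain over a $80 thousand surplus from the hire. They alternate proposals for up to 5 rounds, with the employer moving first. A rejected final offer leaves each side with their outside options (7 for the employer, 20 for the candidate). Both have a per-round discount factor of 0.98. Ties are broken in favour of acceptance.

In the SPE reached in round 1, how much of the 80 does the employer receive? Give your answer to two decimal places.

58.48

Round 5 (the employer proposes): the candidate gets 20 if talks fail, so the employer offers 20 and keeps 60.
Round 4 (the candidate proposes): the employer can get 60 next round, worth 0.98 × 60 = 58.8 now; the candidate offers that and keeps 21.2.
Round 3 (the employer proposes): the candidate can get 21.2 next round, worth 0.98 × 21.2 = 20.776 now. The employer offers 20.776 and keeps 80 − 20.776 = 59.224.
Round 2 (the candidate proposes): the employer can get 59.224 next round, worth 0.98 × 59.224 = 58.03952 now, so the candidate offers 58.03952, keeping 21.96048.
Round 1 (the employer proposes): the candidate can get 21.96048 next round, worth 0.98 × 21.96048 = 21.5212704 now. The employer offers 21.5212704 and keeps 80 − 21.5212704 = 58.4787296.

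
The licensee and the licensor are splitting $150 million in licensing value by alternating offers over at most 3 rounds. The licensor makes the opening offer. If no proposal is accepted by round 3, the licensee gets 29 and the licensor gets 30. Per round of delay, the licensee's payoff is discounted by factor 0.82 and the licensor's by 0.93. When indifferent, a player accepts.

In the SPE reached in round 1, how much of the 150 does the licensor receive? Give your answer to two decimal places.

Work backward from the last round.
Round 3 (the licensor proposes): the licensee gets 29 if talks fail, so the licensor offers 29 and keeps 121.
Round 2 (the licensee proposes): the licensor can get 121 next round, worth 0.93 × 121 = 112.53 now; the licensee offers that and keeps 37.47.
Round 1 (the licensor proposes): the licensee can get 37.47 next round, worth 0.82 × 37.47 = 30.7254 now. The licensor offers 30.7254 and keeps 150 − 30.7254 = 119.2746.

119.27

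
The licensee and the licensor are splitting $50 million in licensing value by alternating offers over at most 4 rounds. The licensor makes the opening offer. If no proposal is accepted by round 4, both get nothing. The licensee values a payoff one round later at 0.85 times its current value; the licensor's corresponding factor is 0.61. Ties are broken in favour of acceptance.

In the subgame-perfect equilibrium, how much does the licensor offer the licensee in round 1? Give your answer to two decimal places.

Round 4 (the licensee proposes): the licensor will accept anything ≥ 0, so the licensee offers 0 and keeps 50.
Round 3 (the licensor proposes): the licensee can get 50 next round, worth 0.85 × 50 = 42.5 now; the licensor offers that and keeps 7.5.
Round 2 (the licensee proposes): the licensor can get 7.5 next round, worth 0.61 × 7.5 = 4.575 now. The licensee offers 4.575 and keeps 50 − 4.575 = 45.425.
Round 1 (the licensor proposes): the licensee can get 45.425 next round, worth 0.85 × 45.425 = 38.61125 now, so the licensor offers 38.61125, keeping 11.38875.

38.61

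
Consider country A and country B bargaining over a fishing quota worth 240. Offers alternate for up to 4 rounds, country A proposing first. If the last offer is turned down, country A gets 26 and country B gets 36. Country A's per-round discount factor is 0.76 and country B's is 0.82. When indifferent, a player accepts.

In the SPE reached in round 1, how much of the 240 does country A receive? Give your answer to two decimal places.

83.41

Round 4 (country B proposes): country A gets 26 if talks fail, so country B offers 26 and keeps 214.
Round 3 (country A proposes): country B can get 214 next round, worth 0.82 × 214 = 175.48 now. Country A offers 175.48 and keeps 240 − 175.48 = 64.52.
Round 2 (country B proposes): country A can get 64.52 next round, worth 0.76 × 64.52 = 49.0352 now, so country B offers 49.0352, keeping 190.9648.
Round 1 (country A proposes): country B can get 190.9648 next round, worth 0.82 × 190.9648 = 156.591136 now. Country A offers 156.591136 and keeps 240 − 156.591136 = 83.408864.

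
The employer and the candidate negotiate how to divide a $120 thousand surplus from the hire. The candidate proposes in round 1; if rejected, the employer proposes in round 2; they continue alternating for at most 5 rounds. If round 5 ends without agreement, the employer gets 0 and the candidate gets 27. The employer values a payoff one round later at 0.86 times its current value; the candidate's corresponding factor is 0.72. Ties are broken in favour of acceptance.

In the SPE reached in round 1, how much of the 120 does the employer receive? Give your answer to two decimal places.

Solve by backward induction from round 5.
Round 5 (the candidate proposes): the employer will accept anything ≥ 0, so the candidate offers 0 and keeps 120.
Round 4 (the employer proposes): the candidate can get 120 next round, worth 0.72 × 120 = 86.4 now. The employer offers 86.4 and keeps 120 − 86.4 = 33.6.
Round 3 (the candidate proposes): the employer can get 33.6 next round, worth 0.86 × 33.6 = 28.896 now; the candidate offers that and keeps 91.104.
Round 2 (the employer proposes): the candidate can get 91.104 next round, worth 0.72 × 91.104 = 65.59488 now. The employer offers 65.59488 and keeps 120 − 65.59488 = 54.40512.
Round 1 (the candidate proposes): the employer can get 54.40512 next round, worth 0.86 × 54.40512 = 46.7884032 now; the candidate offers that and keeps 73.2115968.

46.79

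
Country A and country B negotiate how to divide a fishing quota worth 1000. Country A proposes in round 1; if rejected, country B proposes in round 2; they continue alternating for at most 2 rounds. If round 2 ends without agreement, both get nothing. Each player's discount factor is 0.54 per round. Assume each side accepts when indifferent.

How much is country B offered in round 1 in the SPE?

540

By backward induction:
Round 2 (country B proposes): rejection yields 0 for country A; country B offers 0 and keeps 1000.
Round 1 (country A proposes): country B can get 1000 next round, worth 0.54 × 1000 = 540 now; country A offers that and keeps 460.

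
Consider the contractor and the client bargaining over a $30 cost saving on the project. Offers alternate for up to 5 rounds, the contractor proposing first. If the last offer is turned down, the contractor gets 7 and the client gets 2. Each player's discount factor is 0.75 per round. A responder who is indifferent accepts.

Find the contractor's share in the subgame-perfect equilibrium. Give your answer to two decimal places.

Work backward from the last round.
Round 5 (the contractor proposes): the client gets 2 if talks fail, so the contractor offers 2 and keeps 28.
Round 4 (the client proposes): the contractor can get 28 next round, worth 0.75 × 28 = 21 now; the client offers that and keeps 9.
Round 3 (the contractor proposes): the client can get 9 next round, worth 0.75 × 9 = 6.75 now, so the contractor offers 6.75, keeping 23.25.
Round 2 (the client proposes): the contractor can get 23.25 next round, worth 0.75 × 23.25 = 17.4375 now. The client offers 17.4375 and keeps 30 − 17.4375 = 12.5625.
Round 1 (the contractor proposes): the client can get 12.5625 next round, worth 0.75 × 12.5625 = 9.421875 now, so the contractor offers 9.421875, keeping 20.578125.

20.58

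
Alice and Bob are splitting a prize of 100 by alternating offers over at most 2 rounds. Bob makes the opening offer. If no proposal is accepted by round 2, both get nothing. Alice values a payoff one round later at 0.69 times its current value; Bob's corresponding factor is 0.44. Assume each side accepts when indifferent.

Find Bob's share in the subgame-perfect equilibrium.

31

Work backward from the last round.
Round 2 (Alice proposes): rejection yields 0 for Bob; Alice offers 0 and keeps 100.
Round 1 (Bob proposes): Alice can get 100 next round, worth 0.69 × 100 = 69 now, so Bob offers 69, keeping 31.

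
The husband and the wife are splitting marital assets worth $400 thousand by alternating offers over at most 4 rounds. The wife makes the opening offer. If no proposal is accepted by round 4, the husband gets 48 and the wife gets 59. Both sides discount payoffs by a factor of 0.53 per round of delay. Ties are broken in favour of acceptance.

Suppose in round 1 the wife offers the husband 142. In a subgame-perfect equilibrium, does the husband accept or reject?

Reject

Round 4 (the husband proposes): the wife gets 59 if talks fail, so the husband offers 59 and keeps 341.
Round 3 (the wife proposes): the husband can get 341 next round, worth 0.53 × 341 = 180.73 now, so the wife offers 180.73, keeping 219.27.
Round 2 (the husband proposes): the wife can get 219.27 next round, worth 0.53 × 219.27 = 116.2131 now. The husband offers 116.2131 and keeps 400 − 116.2131 = 283.7869.
So by rejecting in round 1, the husband gets 283.7869 next round, worth 0.53 × 283.7869 = 150.407057 now.
Offer 142 < 150.407057, so the husband rejects.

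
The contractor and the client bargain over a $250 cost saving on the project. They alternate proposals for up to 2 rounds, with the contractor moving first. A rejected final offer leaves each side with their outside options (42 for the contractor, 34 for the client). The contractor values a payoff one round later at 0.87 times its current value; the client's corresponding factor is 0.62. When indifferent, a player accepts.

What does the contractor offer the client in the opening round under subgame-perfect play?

128.96

Round 2 (the client proposes): the contractor gets 42 if talks fail, so the client offers 42 and keeps 208.
Round 1 (the contractor proposes): the client can get 208 next round, worth 0.62 × 208 = 128.96 now, so the contractor offers 128.96, keeping 121.04.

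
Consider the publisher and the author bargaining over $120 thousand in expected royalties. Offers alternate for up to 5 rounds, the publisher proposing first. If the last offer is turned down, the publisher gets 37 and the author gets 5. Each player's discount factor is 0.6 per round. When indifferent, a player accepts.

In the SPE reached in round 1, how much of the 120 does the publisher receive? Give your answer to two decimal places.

80.18

Round 5 (the publisher proposes): the author gets 5 if talks fail, so the publisher offers 5 and keeps 115.
Round 4 (the author proposes): the publisher can get 115 next round, worth 0.6 × 115 = 69 now; the author offers that and keeps 51.
Round 3 (the publisher proposes): the author can get 51 next round, worth 0.6 × 51 = 30.6 now, so the publisher offers 30.6, keeping 89.4.
Round 2 (the author proposes): the publisher can get 89.4 next round, worth 0.6 × 89.4 = 53.64 now; the author offers that and keeps 66.36.
Round 1 (the publisher proposes): the author can get 66.36 next round, worth 0.6 × 66.36 = 39.816 now; the publisher offers that and keeps 80.184.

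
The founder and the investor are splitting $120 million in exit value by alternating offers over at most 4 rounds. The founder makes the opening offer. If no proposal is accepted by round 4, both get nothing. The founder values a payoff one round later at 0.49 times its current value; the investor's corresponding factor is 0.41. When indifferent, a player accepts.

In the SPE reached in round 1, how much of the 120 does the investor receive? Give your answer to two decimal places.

Round 4 (the investor proposes): rejection yields 0 for the founder; the investor offers 0 and keeps 120.
Round 3 (the founder proposes): the investor can get 120 next round, worth 0.41 × 120 = 49.2 now. The founder offers 49.2 and keeps 120 − 49.2 = 70.8.
Round 2 (the investor proposes): the founder can get 70.8 next round, worth 0.49 × 70.8 = 34.692 now, so the investor offers 34.692, keeping 85.308.
Round 1 (the founder proposes): the investor can get 85.308 next round, worth 0.41 × 85.308 = 34.97628 now, so the founder offers 34.97628, keeping 85.02372.

34.98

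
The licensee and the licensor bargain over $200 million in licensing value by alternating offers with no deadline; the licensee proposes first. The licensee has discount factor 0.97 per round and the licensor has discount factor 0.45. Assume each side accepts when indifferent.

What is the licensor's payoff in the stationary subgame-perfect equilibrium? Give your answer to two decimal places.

In a stationary SPE each proposer offers the other exactly their discounted continuation value.
If the licensee keeps x when proposing and the licensor keeps y when proposing, then x = 200 − 0.45y and y = 200 − 0.97x.
Solving: x = 200(1 − 0.45) / (1 − 0.97·0.45) = 110 / 0.5635 ≈ 195.2085.
The licensor gets 200 − 195.2085 ≈ 4.7915.

4.79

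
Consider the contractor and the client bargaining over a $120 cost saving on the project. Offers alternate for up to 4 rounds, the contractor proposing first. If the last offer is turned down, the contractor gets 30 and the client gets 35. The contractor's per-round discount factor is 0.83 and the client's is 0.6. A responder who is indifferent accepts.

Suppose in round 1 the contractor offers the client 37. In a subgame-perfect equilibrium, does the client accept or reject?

Round 4 (the client proposes): the contractor gets 30 if talks fail, so the client offers 30 and keeps 90.
Round 3 (the contractor proposes): the client can get 90 next round, worth 0.6 × 90 = 54 now, so the contractor offers 54, keeping 66.
Round 2 (the client proposes): the contractor can get 66 next round, worth 0.83 × 66 = 54.78 now, so the client offers 54.78, keeping 65.22.
So by rejecting in round 1, the client gets 65.22 next round, worth 0.6 × 65.22 = 39.132 now.
Offer 37 < 39.132, so the client rejects.

Reject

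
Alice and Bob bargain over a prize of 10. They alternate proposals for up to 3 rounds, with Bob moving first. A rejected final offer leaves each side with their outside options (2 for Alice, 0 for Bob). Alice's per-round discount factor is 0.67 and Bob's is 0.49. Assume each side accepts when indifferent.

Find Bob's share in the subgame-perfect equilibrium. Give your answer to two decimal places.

Solve by backward induction from round 3.
Round 3 (Bob proposes): Alice gets 2 if talks fail, so Bob offers 2 and keeps 8.
Round 2 (Alice proposes): Bob can get 8 next round, worth 0.49 × 8 = 3.92 now. Alice offers 3.92 and keeps 10 − 3.92 = 6.08.
Round 1 (Bob proposes): Alice can get 6.08 next round, worth 0.67 × 6.08 = 4.0736 now. Bob offers 4.0736 and keeps 10 − 4.0736 = 5.9264.

5.93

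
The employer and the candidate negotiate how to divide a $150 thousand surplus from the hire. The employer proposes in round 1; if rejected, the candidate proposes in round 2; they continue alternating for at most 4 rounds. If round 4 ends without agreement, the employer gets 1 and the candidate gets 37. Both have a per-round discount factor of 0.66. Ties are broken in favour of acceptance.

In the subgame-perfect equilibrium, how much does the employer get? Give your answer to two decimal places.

73.50

By backward induction:
Round 4 (the candidate proposes): the employer gets 1 if talks fail, so the candidate offers 1 and keeps 149.
Round 3 (the employer proposes): the candidate can get 149 next round, worth 0.66 × 149 = 98.34 now. The employer offers 98.34 and keeps 150 − 98.34 = 51.66.
Round 2 (the candidate proposes): the employer can get 51.66 next round, worth 0.66 × 51.66 = 34.0956 now. The candidate offers 34.0956 and keeps 150 − 34.0956 = 115.9044.
Round 1 (the employer proposes): the candidate can get 115.9044 next round, worth 0.66 × 115.9044 = 76.496904 now, so the employer offers 76.496904, keeping 73.503096.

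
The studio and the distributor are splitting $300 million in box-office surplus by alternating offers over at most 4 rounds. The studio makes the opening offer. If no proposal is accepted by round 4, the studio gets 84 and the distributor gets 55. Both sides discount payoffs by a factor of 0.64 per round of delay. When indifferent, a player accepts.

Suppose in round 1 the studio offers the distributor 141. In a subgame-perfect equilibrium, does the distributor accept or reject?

Round 4 (the distributor proposes): the studio gets 84 if talks fail, so the distributor offers 84 and keeps 216.
Round 3 (the studio proposes): the distributor can get 216 next round, worth 0.64 × 216 = 138.24 now, so the studio offers 138.24, keeping 161.76.
Round 2 (the distributor proposes): the studio can get 161.76 next round, worth 0.64 × 161.76 = 103.5264 now. The distributor offers 103.5264 and keeps 300 − 103.5264 = 196.4736.
So by rejecting in round 1, the distributor gets 196.4736 next round, worth 0.64 × 196.4736 = 125.743104 now.
Offer 141 ≥ 125.743104, so the distributor accepts.

Accept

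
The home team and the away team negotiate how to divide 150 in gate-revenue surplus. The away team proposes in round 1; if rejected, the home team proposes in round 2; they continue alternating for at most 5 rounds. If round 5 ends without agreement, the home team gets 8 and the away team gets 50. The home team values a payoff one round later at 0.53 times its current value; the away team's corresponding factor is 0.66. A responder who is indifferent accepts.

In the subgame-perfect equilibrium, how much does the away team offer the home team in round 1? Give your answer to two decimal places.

Round 5 (the away team proposes): the home team gets 8 if talks fail, so the away team offers 8 and keeps 142.
Round 4 (the home team proposes): the away team can get 142 next round, worth 0.66 × 142 = 93.72 now. The home team offers 93.72 and keeps 150 − 93.72 = 56.28.
Round 3 (the away team proposes): the home team can get 56.28 next round, worth 0.53 × 56.28 = 29.8284 now; the away team offers that and keeps 120.1716.
Round 2 (the home team proposes): the away team can get 120.1716 next round, worth 0.66 × 120.1716 = 79.313256 now, so the home team offers 79.313256, keeping 70.686744.
Round 1 (the away team proposes): the home team can get 70.686744 next round, worth 0.53 × 70.686744 = 37.46397432 now; the away team offers that and keeps 112.53602568.

37.46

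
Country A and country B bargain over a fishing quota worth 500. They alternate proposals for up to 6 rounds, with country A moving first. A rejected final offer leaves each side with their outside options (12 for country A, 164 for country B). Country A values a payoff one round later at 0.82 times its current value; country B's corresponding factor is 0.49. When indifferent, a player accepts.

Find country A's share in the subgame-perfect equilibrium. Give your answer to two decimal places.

Round 6 (country B proposes): country A gets 12 if talks fail, so country B offers 12 and keeps 488.
Round 5 (country A proposes): country B can get 488 next round, worth 0.49 × 488 = 239.12 now; country A offers that and keeps 260.88.
Round 4 (country B proposes): country A can get 260.88 next round, worth 0.82 × 260.88 = 213.9216 now, so country B offers 213.9216, keeping 286.0784.
Round 3 (country A proposes): country B can get 286.0784 next round, worth 0.49 × 286.0784 = 140.178416 now. Country A offers 140.178416 and keeps 500 − 140.178416 = 359.821584.
Round 2 (country B proposes): country A can get 359.821584 next round, worth 0.82 × 359.821584 = 295.05369888 now, so country B offers 295.05369888, keeping 204.94630112.
Round 1 (country A proposes): country B can get 204.94630112 next round, worth 0.49 × 204.94630112 = 100.4236875488 now; country A offers that and keeps 399.5763124512.

399.58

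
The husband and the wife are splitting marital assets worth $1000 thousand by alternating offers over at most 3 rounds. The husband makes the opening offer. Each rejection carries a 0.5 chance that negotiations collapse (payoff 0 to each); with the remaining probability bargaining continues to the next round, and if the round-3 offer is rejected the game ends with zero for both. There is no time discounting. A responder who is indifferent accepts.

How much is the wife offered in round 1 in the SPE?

By backward induction:
Round 3 (the husband proposes): rejection yields 0 for the wife; the husband offers 0 and keeps 1000.
Round 2 (the wife proposes): rejecting gives the husband an expected 0.5 × 1000 = 500. The wife offers 500 and keeps 1000 − 500 = 500.
Round 1 (the husband proposes): rejecting gives the wife an expected 0.5 × 500 = 250. The husband offers 250 and keeps 1000 − 250 = 750.

250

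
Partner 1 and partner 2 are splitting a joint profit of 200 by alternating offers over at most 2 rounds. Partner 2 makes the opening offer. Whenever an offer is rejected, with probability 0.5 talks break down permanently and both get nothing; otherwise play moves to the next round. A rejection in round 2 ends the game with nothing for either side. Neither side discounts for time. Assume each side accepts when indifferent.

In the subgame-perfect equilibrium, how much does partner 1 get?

100

By backward induction:
Round 2 (partner 1 proposes): partner 2 will accept anything ≥ 0, so partner 1 offers 0 and keeps 200.
Round 1 (partner 2 proposes): rejecting gives partner 1 an expected 0.5 × 200 = 100. Partner 2 offers 100 and keeps 200 − 100 = 100.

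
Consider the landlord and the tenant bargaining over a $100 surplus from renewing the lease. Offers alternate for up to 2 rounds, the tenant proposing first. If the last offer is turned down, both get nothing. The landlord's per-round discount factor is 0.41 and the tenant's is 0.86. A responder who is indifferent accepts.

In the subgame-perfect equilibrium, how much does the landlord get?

By backward induction:
Round 2 (the landlord proposes): rejection yields 0 for the tenant; the landlord offers 0 and keeps 100.
Round 1 (the tenant proposes): the landlord can get 100 next round, worth 0.41 × 100 = 41 now, so the tenant offers 41, keeping 59.

41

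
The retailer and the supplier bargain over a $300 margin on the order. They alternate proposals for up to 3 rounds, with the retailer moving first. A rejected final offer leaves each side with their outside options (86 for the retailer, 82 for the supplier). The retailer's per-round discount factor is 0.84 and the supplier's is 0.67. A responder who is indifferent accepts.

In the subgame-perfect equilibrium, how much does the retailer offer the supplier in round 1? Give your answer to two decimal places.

78.31

Round 3 (the retailer proposes): the supplier gets 82 if talks fail, so the retailer offers 82 and keeps 218.
Round 2 (the supplier proposes): the retailer can get 218 next round, worth 0.84 × 218 = 183.12 now; the supplier offers that and keeps 116.88.
Round 1 (the retailer proposes): the supplier can get 116.88 next round, worth 0.67 × 116.88 = 78.3096 now, so the retailer offers 78.3096, keeping 221.6904.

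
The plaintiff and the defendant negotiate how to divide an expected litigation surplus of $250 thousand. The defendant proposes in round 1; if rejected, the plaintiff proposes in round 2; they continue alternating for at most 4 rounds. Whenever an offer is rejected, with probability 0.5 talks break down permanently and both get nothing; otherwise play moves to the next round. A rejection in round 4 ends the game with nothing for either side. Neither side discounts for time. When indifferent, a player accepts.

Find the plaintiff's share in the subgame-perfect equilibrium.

93.75

Round 4 (the plaintiff proposes): the defendant will accept anything ≥ 0, so the plaintiff offers 0 and keeps 250.
Round 3 (the defendant proposes): rejecting gives the plaintiff an expected 0.5 × 250 = 125, so the defendant offers 125, keeping 125.
Round 2 (the plaintiff proposes): rejecting gives the defendant an expected 0.5 × 125 = 62.5; the plaintiff offers that and keeps 187.5.
Round 1 (the defendant proposes): rejecting gives the plaintiff an expected 0.5 × 187.5 = 93.75, so the defendant offers 93.75, keeping 156.25.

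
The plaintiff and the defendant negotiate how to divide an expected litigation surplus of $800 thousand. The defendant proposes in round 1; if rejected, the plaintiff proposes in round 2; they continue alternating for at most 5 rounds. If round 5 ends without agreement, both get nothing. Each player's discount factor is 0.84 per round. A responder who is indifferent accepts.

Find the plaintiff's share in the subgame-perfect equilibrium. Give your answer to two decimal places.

Round 5 (the defendant proposes): the plaintiff will accept anything ≥ 0, so the defendant offers 0 and keeps 800.
Round 4 (the plaintiff proposes): the defendant can get 800 next round, worth 0.84 × 800 = 672 now. The plaintiff offers 672 and keeps 800 − 672 = 128.
Round 3 (the defendant proposes): the plaintiff can get 128 next round, worth 0.84 × 128 = 107.52 now, so the defendant offers 107.52, keeping 692.48.
Round 2 (the plaintiff proposes): the defendant can get 692.48 next round, worth 0.84 × 692.48 = 581.6832 now. The plaintiff offers 581.6832 and keeps 800 − 581.6832 = 218.3168.
Round 1 (the defendant proposes): the plaintiff can get 218.3168 next round, worth 0.84 × 218.3168 = 183.386112 now. The defendant offers 183.386112 and keeps 800 − 183.386112 = 616.613888.

183.39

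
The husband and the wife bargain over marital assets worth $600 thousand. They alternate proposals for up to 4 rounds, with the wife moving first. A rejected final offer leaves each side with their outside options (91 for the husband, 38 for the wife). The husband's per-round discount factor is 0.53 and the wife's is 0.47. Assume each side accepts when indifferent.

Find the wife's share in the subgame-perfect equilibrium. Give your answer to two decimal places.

Solve by backward induction from round 4.
Round 4 (the husband proposes): the wife gets 38 if talks fail, so the husband offers 38 and keeps 562.
Round 3 (the wife proposes): the husband can get 562 next round, worth 0.53 × 562 = 297.86 now. The wife offers 297.86 and keeps 600 − 297.86 = 302.14.
Round 2 (the husband proposes): the wife can get 302.14 next round, worth 0.47 × 302.14 = 142.0058 now. The husband offers 142.0058 and keeps 600 − 142.0058 = 457.9942.
Round 1 (the wife proposes): the husband can get 457.9942 next round, worth 0.53 × 457.9942 = 242.736926 now. The wife offers 242.736926 and keeps 600 − 242.736926 = 357.263074.

357.26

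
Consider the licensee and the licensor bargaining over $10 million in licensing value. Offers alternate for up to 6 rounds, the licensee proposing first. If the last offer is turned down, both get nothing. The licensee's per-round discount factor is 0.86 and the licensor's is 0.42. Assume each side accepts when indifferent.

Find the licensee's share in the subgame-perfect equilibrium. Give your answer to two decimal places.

Round 6 (the licensor proposes): rejection yields 0 for the licensee; the licensor offers 0 and keeps 10.
Round 5 (the licensee proposes): the licensor can get 10 next round, worth 0.42 × 10 = 4.2 now. The licensee offers 4.2 and keeps 10 − 4.2 = 5.8.
Round 4 (the licensor proposes): the licensee can get 5.8 next round, worth 0.86 × 5.8 = 4.988 now; the licensor offers that and keeps 5.012.
Round 3 (the licensee proposes): the licensor can get 5.012 next round, worth 0.42 × 5.012 = 2.10504 now, so the licensee offers 2.10504, keeping 7.89496.
Round 2 (the licensor proposes): the licensee can get 7.89496 next round, worth 0.86 × 7.89496 = 6.7896656 now. The licensor offers 6.7896656 and keeps 10 − 6.7896656 = 3.2103344.
Round 1 (the licensee proposes): the licensor can get 3.2103344 next round, worth 0.42 × 3.2103344 = 1.348340448 now, so the licensee offers 1.348340448, keeping 8.651659552.

8.65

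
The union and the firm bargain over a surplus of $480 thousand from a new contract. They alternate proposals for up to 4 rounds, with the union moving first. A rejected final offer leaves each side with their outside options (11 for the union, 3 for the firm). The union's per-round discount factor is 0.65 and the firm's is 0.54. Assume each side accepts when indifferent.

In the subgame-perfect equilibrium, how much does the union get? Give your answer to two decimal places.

300.39

Round 4 (the firm proposes): the union gets 11 if talks fail, so the firm offers 11 and keeps 469.
Round 3 (the union proposes): the firm can get 469 next round, worth 0.54 × 469 = 253.26 now, so the union offers 253.26, keeping 226.74.
Round 2 (the firm proposes): the union can get 226.74 next round, worth 0.65 × 226.74 = 147.381 now; the firm offers that and keeps 332.619.
Round 1 (the union proposes): the firm can get 332.619 next round, worth 0.54 × 332.619 = 179.61426 now. The union offers 179.61426 and keeps 480 − 179.61426 = 300.38574.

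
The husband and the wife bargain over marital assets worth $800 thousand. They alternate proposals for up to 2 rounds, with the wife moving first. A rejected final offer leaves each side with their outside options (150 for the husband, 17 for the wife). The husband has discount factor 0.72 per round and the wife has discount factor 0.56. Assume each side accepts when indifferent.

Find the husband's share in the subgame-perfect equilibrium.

Round 2 (the husband proposes): the wife gets 17 if talks fail, so the husband offers 17 and keeps 783.
Round 1 (the wife proposes): the husband can get 783 next round, worth 0.72 × 783 = 563.76 now, so the wife offers 563.76, keeping 236.24.

563.76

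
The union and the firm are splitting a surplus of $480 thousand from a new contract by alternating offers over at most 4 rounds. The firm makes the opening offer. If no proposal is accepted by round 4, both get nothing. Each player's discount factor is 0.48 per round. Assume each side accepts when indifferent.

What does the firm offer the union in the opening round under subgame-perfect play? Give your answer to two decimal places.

172.89

Round 4 (the union proposes): the firm will accept anything ≥ 0, so the union offers 0 and keeps 480.
Round 3 (the firm proposes): the union can get 480 next round, worth 0.48 × 480 = 230.4 now; the firm offers that and keeps 249.6.
Round 2 (the union proposes): the firm can get 249.6 next round, worth 0.48 × 249.6 = 119.808 now. The union offers 119.808 and keeps 480 − 119.808 = 360.192.
Round 1 (the firm proposes): the union can get 360.192 next round, worth 0.48 × 360.192 = 172.89216 now. The firm offers 172.89216 and keeps 480 − 172.89216 = 307.10784.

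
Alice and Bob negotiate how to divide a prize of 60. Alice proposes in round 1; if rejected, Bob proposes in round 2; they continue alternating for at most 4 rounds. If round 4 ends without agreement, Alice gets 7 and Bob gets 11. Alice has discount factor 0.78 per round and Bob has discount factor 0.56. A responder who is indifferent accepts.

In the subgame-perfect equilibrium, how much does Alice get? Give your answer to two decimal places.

39.64

Work backward from the last round.
Round 4 (Bob proposes): Alice gets 7 if talks fail, so Bob offers 7 and keeps 53.
Round 3 (Alice proposes): Bob can get 53 next round, worth 0.56 × 53 = 29.68 now. Alice offers 29.68 and keeps 60 − 29.68 = 30.32.
Round 2 (Bob proposes): Alice can get 30.32 next round, worth 0.78 × 30.32 = 23.6496 now, so Bob offers 23.6496, keeping 36.3504.
Round 1 (Alice proposes): Bob can get 36.3504 next round, worth 0.56 × 36.3504 = 20.356224 now. Alice offers 20.356224 and keeps 60 − 20.356224 = 39.643776.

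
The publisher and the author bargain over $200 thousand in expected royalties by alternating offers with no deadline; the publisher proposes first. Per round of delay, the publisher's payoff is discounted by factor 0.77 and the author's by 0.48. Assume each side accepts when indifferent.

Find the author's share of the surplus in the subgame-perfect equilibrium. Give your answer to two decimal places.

35.03

Let x be the publisher's share when the publisher proposes and y be the author's share when the author proposes.
The author accepts iff offered ≥ 0.48·y, so x = 200 − 0.48y. Symmetrically y = 200 − 0.77x.
Substituting: x = 200 − 0.48(200 − 0.77x), giving x(1 − 0.77·0.48) = 200(1 − 0.48).
So x = 200 × 0.52 / 0.6304 ≈ 164.9746, and the author receives 200 − x ≈ 35.0254.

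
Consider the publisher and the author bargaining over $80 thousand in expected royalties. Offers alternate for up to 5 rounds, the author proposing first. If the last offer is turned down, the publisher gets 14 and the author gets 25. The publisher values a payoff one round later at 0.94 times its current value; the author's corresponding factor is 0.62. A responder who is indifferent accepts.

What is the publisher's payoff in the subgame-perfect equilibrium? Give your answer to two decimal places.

49.99

Round 5 (the author proposes): the publisher gets 14 if talks fail, so the author offers 14 and keeps 66.
Round 4 (the publisher proposes): the author can get 66 next round, worth 0.62 × 66 = 40.92 now; the publisher offers that and keeps 39.08.
Round 3 (the author proposes): the publisher can get 39.08 next round, worth 0.94 × 39.08 = 36.7352 now, so the author offers 36.7352, keeping 43.2648.
Round 2 (the publisher proposes): the author can get 43.2648 next round, worth 0.62 × 43.2648 = 26.824176 now; the publisher offers that and keeps 53.175824.
Round 1 (the author proposes): the publisher can get 53.175824 next round, worth 0.94 × 53.175824 = 49.98527456 now, so the author offers 49.98527456, keeping 30.01472544.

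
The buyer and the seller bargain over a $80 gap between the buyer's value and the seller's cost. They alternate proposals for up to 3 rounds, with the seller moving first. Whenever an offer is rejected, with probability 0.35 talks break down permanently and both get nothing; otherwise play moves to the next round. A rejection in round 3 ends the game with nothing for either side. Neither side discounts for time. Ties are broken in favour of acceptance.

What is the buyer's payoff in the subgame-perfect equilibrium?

Round 3 (the seller proposes): the buyer will accept anything ≥ 0, so the seller offers 0 and keeps 80.
Round 2 (the buyer proposes): rejecting gives the seller an expected 0.65 × 80 = 52, so the buyer offers 52, keeping 28.
Round 1 (the seller proposes): rejecting gives the buyer an expected 0.65 × 28 = 18.2; the seller offers that and keeps 61.8.

18.2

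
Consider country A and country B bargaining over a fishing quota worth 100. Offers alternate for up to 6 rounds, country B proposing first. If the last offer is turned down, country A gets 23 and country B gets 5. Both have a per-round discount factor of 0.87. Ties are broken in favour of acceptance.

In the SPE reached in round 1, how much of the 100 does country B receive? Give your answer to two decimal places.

32.78

By backward induction:
Round 6 (country A proposes): country B gets 5 if talks fail, so country A offers 5 and keeps 95.
Round 5 (country B proposes): country A can get 95 next round, worth 0.87 × 95 = 82.65 now; country B offers that and keeps 17.35.
Round 4 (country A proposes): country B can get 17.35 next round, worth 0.87 × 17.35 = 15.0945 now. Country A offers 15.0945 and keeps 100 − 15.0945 = 84.9055.
Round 3 (country B proposes): country A can get 84.9055 next round, worth 0.87 × 84.9055 = 73.867785 now; country B offers that and keeps 26.132215.
Round 2 (country A proposes): country B can get 26.132215 next round, worth 0.87 × 26.132215 = 22.73502705 now. Country A offers 22.73502705 and keeps 100 − 22.73502705 = 77.26497295.
Round 1 (country B proposes): country A can get 77.26497295 next round, worth 0.87 × 77.26497295 = 67.2205264665 now; country B offers that and keeps 32.7794735335.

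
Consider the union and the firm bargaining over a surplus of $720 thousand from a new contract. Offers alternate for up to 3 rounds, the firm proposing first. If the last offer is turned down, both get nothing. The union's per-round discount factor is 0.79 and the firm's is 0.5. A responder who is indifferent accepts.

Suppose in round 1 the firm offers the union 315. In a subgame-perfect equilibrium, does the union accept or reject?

Accept

Round 3 (the firm proposes): rejection yields 0 for the union; the firm offers 0 and keeps 720.
Round 2 (the union proposes): the firm can get 720 next round, worth 0.5 × 720 = 360 now, so the union offers 360, keeping 360.
So by rejecting in round 1, the union gets 360 next round, worth 0.79 × 360 = 284.4 now.
Offer 315 ≥ 284.4, so the union accepts.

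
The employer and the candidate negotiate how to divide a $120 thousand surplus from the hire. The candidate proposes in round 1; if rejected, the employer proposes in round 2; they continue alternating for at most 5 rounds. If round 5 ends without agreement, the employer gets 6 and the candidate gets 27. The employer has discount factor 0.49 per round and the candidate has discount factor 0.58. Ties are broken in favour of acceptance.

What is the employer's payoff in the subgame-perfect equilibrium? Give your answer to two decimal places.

32.20

Round 5 (the candidate proposes): the employer gets 6 if talks fail, so the candidate offers 6 and keeps 114.
Round 4 (the employer proposes): the candidate can get 114 next round, worth 0.58 × 114 = 66.12 now, so the employer offers 66.12, keeping 53.88.
Round 3 (the candidate proposes): the employer can get 53.88 next round, worth 0.49 × 53.88 = 26.4012 now, so the candidate offers 26.4012, keeping 93.5988.
Round 2 (the employer proposes): the candidate can get 93.5988 next round, worth 0.58 × 93.5988 = 54.287304 now, so the employer offers 54.287304, keeping 65.712696.
Round 1 (the candidate proposes): the employer can get 65.712696 next round, worth 0.49 × 65.712696 = 32.19922104 now; the candidate offers that and keeps 87.80077896.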